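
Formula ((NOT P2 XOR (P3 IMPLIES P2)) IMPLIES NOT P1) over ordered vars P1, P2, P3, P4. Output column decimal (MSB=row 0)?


Formula: ((NOT P2 XOR (P3 IMPLIES P2)) IMPLIES NOT P1) over P1, P2, P3, P4 (16 rows)
Evaluate each row (bits = P1,P2,P3,P4, MSB first):
  row 0 [0000]: ((NOT 0 XOR (0 IMPLIES 0)) IMPLIES NOT 0) -> 1
  row 1 [0001]: ((NOT 0 XOR (0 IMPLIES 0)) IMPLIES NOT 0) -> 1
  row 2 [0010]: ((NOT 0 XOR (1 IMPLIES 0)) IMPLIES NOT 0) -> 1
  row 3 [0011]: ((NOT 0 XOR (1 IMPLIES 0)) IMPLIES NOT 0) -> 1
  row 4 [0100]: ((NOT 1 XOR (0 IMPLIES 1)) IMPLIES NOT 0) -> 1
  row 5 [0101]: ((NOT 1 XOR (0 IMPLIES 1)) IMPLIES NOT 0) -> 1
  row 6 [0110]: ((NOT 1 XOR (1 IMPLIES 1)) IMPLIES NOT 0) -> 1
  row 7 [0111]: ((NOT 1 XOR (1 IMPLIES 1)) IMPLIES NOT 0) -> 1
  row 8 [1000]: ((NOT 0 XOR (0 IMPLIES 0)) IMPLIES NOT 1) -> 1
  row 9 [1001]: ((NOT 0 XOR (0 IMPLIES 0)) IMPLIES NOT 1) -> 1
  row 10 [1010]: ((NOT 0 XOR (1 IMPLIES 0)) IMPLIES NOT 1) -> 0
  row 11 [1011]: ((NOT 0 XOR (1 IMPLIES 0)) IMPLIES NOT 1) -> 0
  row 12 [1100]: ((NOT 1 XOR (0 IMPLIES 1)) IMPLIES NOT 1) -> 0
  row 13 [1101]: ((NOT 1 XOR (0 IMPLIES 1)) IMPLIES NOT 1) -> 0
  row 14 [1110]: ((NOT 1 XOR (1 IMPLIES 1)) IMPLIES NOT 1) -> 0
  row 15 [1111]: ((NOT 1 XOR (1 IMPLIES 1)) IMPLIES NOT 1) -> 0
Full result column, 4 rows per line (P1,P2 fixed per line; P3,P4 runs 00..11 left to right):
  rows 0-3 [P1,P2=00]: 1111  = hex F
  rows 4-7 [P1,P2=01]: 1111  = hex F
  rows 8-11 [P1,P2=10]: 1100  = hex C
  rows 12-15 [P1,P2=11]: 0000  = hex 0
Output column (row 0 .. row 15) = 1111111111000000
Output column grouped in 4s = 1111 1111 1100 0000 = 0xFFC0
Convert to decimal digit by digit (value = value*16 + digit):
  F -> 15
  15*16 + 15 (F) = 255
  255*16 + 12 (C) = 4092
  4092*16 + 0 = 65472
Decimal = 65472

65472


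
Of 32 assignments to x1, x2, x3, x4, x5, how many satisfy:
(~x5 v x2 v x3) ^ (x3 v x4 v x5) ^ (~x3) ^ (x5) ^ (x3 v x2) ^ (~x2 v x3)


CNF with 6 clauses over 5 vars (32 assignments).
An assignment satisfies CNF iff every clause has >=1 true literal.
Check each row (bits = x1,x2,x3,x4,x5; clause T/F shown):
  row 0 [00000]: clauses=TFTFFT -> 0
  row 1 [00001]: clauses=FTTTFT -> 0
  row 2 [00010]: clauses=TTTFFT -> 0
  row 3 [00011]: clauses=FTTTFT -> 0
  row 4 [00100]: clauses=TTFFTT -> 0
  row 5 [00101]: clauses=TTFTTT -> 0
  row 6 [00110]: clauses=TTFFTT -> 0
  row 7 [00111]: clauses=TTFTTT -> 0
  row 8 [01000]: clauses=TFTFTF -> 0
  row 9 [01001]: clauses=TTTTTF -> 0
  row 10 [01010]: clauses=TTTFTF -> 0
  row 11 [01011]: clauses=TTTTTF -> 0
  row 12 [01100]: clauses=TTFFTT -> 0
  row 13 [01101]: clauses=TTFTTT -> 0
  row 14 [01110]: clauses=TTFFTT -> 0
  row 15 [01111]: clauses=TTFTTT -> 0
  row 16 [10000]: clauses=TFTFFT -> 0
  row 17 [10001]: clauses=FTTTFT -> 0
  row 18 [10010]: clauses=TTTFFT -> 0
  row 19 [10011]: clauses=FTTTFT -> 0
  row 20 [10100]: clauses=TTFFTT -> 0
  row 21 [10101]: clauses=TTFTTT -> 0
  row 22 [10110]: clauses=TTFFTT -> 0
  row 23 [10111]: clauses=TTFTTT -> 0
  row 24 [11000]: clauses=TFTFTF -> 0
  row 25 [11001]: clauses=TTTTTF -> 0
  row 26 [11010]: clauses=TTTFTF -> 0
  row 27 [11011]: clauses=TTTTTF -> 0
  row 28 [11100]: clauses=TTFFTT -> 0
  row 29 [11101]: clauses=TTFTTT -> 0
  row 30 [11110]: clauses=TTFFTT -> 0
  row 31 [11111]: clauses=TTFTTT -> 0
Full result column, 8 rows per line (x1,x2 fixed per line; x3,x4,x5 runs 000..111 left to right):
  rows 0-7 [x1,x2=00]: 00000000  (ones: 0)
  rows 8-15 [x1,x2=01]: 00000000  (ones: 0)
  rows 16-23 [x1,x2=10]: 00000000  (ones: 0)
  rows 24-31 [x1,x2=11]: 00000000  (ones: 0)
Satisfying assignments = 0+0+0+0 = 0

0


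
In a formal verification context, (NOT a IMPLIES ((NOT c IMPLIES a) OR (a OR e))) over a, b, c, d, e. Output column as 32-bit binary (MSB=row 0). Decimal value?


Formula: (NOT a IMPLIES ((NOT c IMPLIES a) OR (a OR e))) over a, b, c, d, e (32 rows)
Evaluate each row (bits = a,b,c,d,e, MSB first):
  row 0 [00000]: (NOT 0 IMPLIES ((NOT 0 IMPLIES 0) OR (0 OR 0))) -> 0
  row 1 [00001]: (NOT 0 IMPLIES ((NOT 0 IMPLIES 0) OR (0 OR 1))) -> 1
  row 2 [00010]: (NOT 0 IMPLIES ((NOT 0 IMPLIES 0) OR (0 OR 0))) -> 0
  row 3 [00011]: (NOT 0 IMPLIES ((NOT 0 IMPLIES 0) OR (0 OR 1))) -> 1
  row 4 [00100]: (NOT 0 IMPLIES ((NOT 1 IMPLIES 0) OR (0 OR 0))) -> 1
  row 5 [00101]: (NOT 0 IMPLIES ((NOT 1 IMPLIES 0) OR (0 OR 1))) -> 1
  row 6 [00110]: (NOT 0 IMPLIES ((NOT 1 IMPLIES 0) OR (0 OR 0))) -> 1
  row 7 [00111]: (NOT 0 IMPLIES ((NOT 1 IMPLIES 0) OR (0 OR 1))) -> 1
  row 8 [01000]: (NOT 0 IMPLIES ((NOT 0 IMPLIES 0) OR (0 OR 0))) -> 0
  row 9 [01001]: (NOT 0 IMPLIES ((NOT 0 IMPLIES 0) OR (0 OR 1))) -> 1
  row 10 [01010]: (NOT 0 IMPLIES ((NOT 0 IMPLIES 0) OR (0 OR 0))) -> 0
  row 11 [01011]: (NOT 0 IMPLIES ((NOT 0 IMPLIES 0) OR (0 OR 1))) -> 1
  row 12 [01100]: (NOT 0 IMPLIES ((NOT 1 IMPLIES 0) OR (0 OR 0))) -> 1
  row 13 [01101]: (NOT 0 IMPLIES ((NOT 1 IMPLIES 0) OR (0 OR 1))) -> 1
  row 14 [01110]: (NOT 0 IMPLIES ((NOT 1 IMPLIES 0) OR (0 OR 0))) -> 1
  row 15 [01111]: (NOT 0 IMPLIES ((NOT 1 IMPLIES 0) OR (0 OR 1))) -> 1
  row 16 [10000]: (NOT 1 IMPLIES ((NOT 0 IMPLIES 1) OR (1 OR 0))) -> 1
  row 17 [10001]: (NOT 1 IMPLIES ((NOT 0 IMPLIES 1) OR (1 OR 1))) -> 1
  row 18 [10010]: (NOT 1 IMPLIES ((NOT 0 IMPLIES 1) OR (1 OR 0))) -> 1
  row 19 [10011]: (NOT 1 IMPLIES ((NOT 0 IMPLIES 1) OR (1 OR 1))) -> 1
  row 20 [10100]: (NOT 1 IMPLIES ((NOT 1 IMPLIES 1) OR (1 OR 0))) -> 1
  row 21 [10101]: (NOT 1 IMPLIES ((NOT 1 IMPLIES 1) OR (1 OR 1))) -> 1
  row 22 [10110]: (NOT 1 IMPLIES ((NOT 1 IMPLIES 1) OR (1 OR 0))) -> 1
  row 23 [10111]: (NOT 1 IMPLIES ((NOT 1 IMPLIES 1) OR (1 OR 1))) -> 1
  row 24 [11000]: (NOT 1 IMPLIES ((NOT 0 IMPLIES 1) OR (1 OR 0))) -> 1
  row 25 [11001]: (NOT 1 IMPLIES ((NOT 0 IMPLIES 1) OR (1 OR 1))) -> 1
  row 26 [11010]: (NOT 1 IMPLIES ((NOT 0 IMPLIES 1) OR (1 OR 0))) -> 1
  row 27 [11011]: (NOT 1 IMPLIES ((NOT 0 IMPLIES 1) OR (1 OR 1))) -> 1
  row 28 [11100]: (NOT 1 IMPLIES ((NOT 1 IMPLIES 1) OR (1 OR 0))) -> 1
  row 29 [11101]: (NOT 1 IMPLIES ((NOT 1 IMPLIES 1) OR (1 OR 1))) -> 1
  row 30 [11110]: (NOT 1 IMPLIES ((NOT 1 IMPLIES 1) OR (1 OR 0))) -> 1
  row 31 [11111]: (NOT 1 IMPLIES ((NOT 1 IMPLIES 1) OR (1 OR 1))) -> 1
Full result column, 4 rows per line (a,b,c fixed per line; d,e runs 00..11 left to right):
  rows 0-3 [a,b,c=000]: 0101  = hex 5
  rows 4-7 [a,b,c=001]: 1111  = hex F
  rows 8-11 [a,b,c=010]: 0101  = hex 5
  rows 12-15 [a,b,c=011]: 1111  = hex F
  rows 16-19 [a,b,c=100]: 1111  = hex F
  rows 20-23 [a,b,c=101]: 1111  = hex F
  rows 24-27 [a,b,c=110]: 1111  = hex F
  rows 28-31 [a,b,c=111]: 1111  = hex F
Output column (row 0 .. row 31) = 01011111010111111111111111111111
Output column grouped in 4s = 0101 1111 0101 1111 1111 1111 1111 1111 = 0x5F5FFFFF
Convert to decimal digit by digit (value = value*16 + digit):
  5 -> 5
  5*16 + 15 (F) = 95
  95*16 + 5 = 1525
  1525*16 + 15 (F) = 24415
  24415*16 + 15 (F) = 390655
  390655*16 + 15 (F) = 6250495
  6250495*16 + 15 (F) = 100007935
  100007935*16 + 15 (F) = 1600126975
Decimal = 1600126975

1600126975


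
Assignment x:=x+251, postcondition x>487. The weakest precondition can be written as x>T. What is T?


Formula: wp(x:=E, P) = P[E/x] (substitute E for x in postcondition)
Step 1: Postcondition: x>487
Step 2: Substitute x+251 for x: x+251>487
Step 3: Solve for x: x > 487-251 = 236

236


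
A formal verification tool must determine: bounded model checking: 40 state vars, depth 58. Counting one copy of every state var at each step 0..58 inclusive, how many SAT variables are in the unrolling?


BMC unrolls to depth k, creating one copy of each state var for steps 0..k.
Step count = 58 + 1 = 59 (steps 0 through 58)
Vars per step = 40
Total = 40 * 59 = 2360

2360


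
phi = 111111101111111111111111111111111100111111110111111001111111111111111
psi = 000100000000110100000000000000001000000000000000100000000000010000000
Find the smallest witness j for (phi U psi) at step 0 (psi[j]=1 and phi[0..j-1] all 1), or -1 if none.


(phi U psi) at 0: need smallest j with psi[j]=1 and phi[i]=1 for all i in [0,j).
Scan from step 0:
  step 0: phi=1, psi=0 -> continue
  step 1: phi=1, psi=0 -> continue
  step 2: phi=1, psi=0 -> continue
  step 3: psi=1 and phi held for [0,3) -> witness found
Witness step = 3

3


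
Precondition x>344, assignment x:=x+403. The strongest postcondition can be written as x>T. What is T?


Formula: sp(P, x:=E) = exists old_x. (x = E[old_x/x]) AND P[old_x/x] (old_x is the value of x before the assignment; eliminate old_x by solving x = E[old_x/x] for old_x)
Step 1: Precondition P: x>344, i.e. old_x > 344
Step 2: Assignment gives x = old_x + 403, so old_x = x - 403
Step 3: Substitute into P: x - 403 > 344
Step 4: Simplify: x > 344+403 = 747

747


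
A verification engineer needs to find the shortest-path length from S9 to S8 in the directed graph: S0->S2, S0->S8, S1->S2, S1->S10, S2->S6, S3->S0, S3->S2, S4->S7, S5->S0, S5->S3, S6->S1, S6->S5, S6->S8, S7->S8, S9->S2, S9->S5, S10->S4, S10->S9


BFS layer-by-layer from S9:
  dist 0: {S9}
  dist 1: {S2, S5}
  dist 2: {S0, S3, S6}
  dist 3: {S1, S8}
  -> S8 reached at distance 3
Shortest path length = 3

3


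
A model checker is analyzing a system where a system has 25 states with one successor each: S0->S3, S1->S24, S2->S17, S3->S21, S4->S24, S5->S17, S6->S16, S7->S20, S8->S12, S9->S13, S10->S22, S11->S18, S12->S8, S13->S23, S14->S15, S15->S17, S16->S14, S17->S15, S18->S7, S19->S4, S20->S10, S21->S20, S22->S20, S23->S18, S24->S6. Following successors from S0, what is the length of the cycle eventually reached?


Trace from S0 until a state repeats:
  S0 -> S3 -> S21 -> S20 -> S10 -> S22 -> S20
S20 first seen at step 3, revisited at step 6.
Cycle length = 6 - 3 = 3

3


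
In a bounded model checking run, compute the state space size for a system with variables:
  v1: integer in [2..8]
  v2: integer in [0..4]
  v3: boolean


State space = product of domain sizes of all variables.
Domain sizes:
  v1 (integer in [2..8]): 7
  v2 (integer in [0..4]): 5
  v3 (boolean): 2
Product = 7 * 5 * 2 = 70

70


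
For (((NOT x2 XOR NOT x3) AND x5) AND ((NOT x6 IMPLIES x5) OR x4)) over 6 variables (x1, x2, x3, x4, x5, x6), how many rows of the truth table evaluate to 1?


Formula: (((NOT x2 XOR NOT x3) AND x5) AND ((NOT x6 IMPLIES x5) OR x4)) over 6 vars (64 rows)
Evaluate each row (x1, x2, x3, x4, x5, x6 as bits, MSB first):
  row 0 [000000]: (((NOT 0 XOR NOT 0) AND 0) AND ((NOT 0 IMPLIES 0) OR 0)) -> 0
  row 1 [000001]: (((NOT 0 XOR NOT 0) AND 0) AND ((NOT 1 IMPLIES 0) OR 0)) -> 0
  row 2 [000010]: (((NOT 0 XOR NOT 0) AND 1) AND ((NOT 0 IMPLIES 1) OR 0)) -> 0
  row 3 [000011]: (((NOT 0 XOR NOT 0) AND 1) AND ((NOT 1 IMPLIES 1) OR 0)) -> 0
  row 4 [000100]: (((NOT 0 XOR NOT 0) AND 0) AND ((NOT 0 IMPLIES 0) OR 1)) -> 0
  (every remaining row is evaluated the same way; all 64 results are listed next)
Full result column, 8 rows per line (x1,x2,x3 fixed per line; x4,x5,x6 runs 000..111 left to right):
  rows 0-7 [x1,x2,x3=000]: 00000000  (ones: 0)
  rows 8-15 [x1,x2,x3=001]: 00110011  (ones: 4)
  rows 16-23 [x1,x2,x3=010]: 00110011  (ones: 4)
  rows 24-31 [x1,x2,x3=011]: 00000000  (ones: 0)
  rows 32-39 [x1,x2,x3=100]: 00000000  (ones: 0)
  rows 40-47 [x1,x2,x3=101]: 00110011  (ones: 4)
  rows 48-55 [x1,x2,x3=110]: 00110011  (ones: 4)
  rows 56-63 [x1,x2,x3=111]: 00000000  (ones: 0)
Count of 1-rows = 0+4+4+0+0+4+4+0 = 16

16


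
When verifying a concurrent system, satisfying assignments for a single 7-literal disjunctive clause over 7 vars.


Step 1: Total=2^7=128
Step 2: Unsat when all 7 false: 2^0=1
Step 3: Sat=128-1=127

127


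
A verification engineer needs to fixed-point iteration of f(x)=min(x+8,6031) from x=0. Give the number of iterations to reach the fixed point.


Step 1: x=0, cap=6031, increment=8
Step 2: x grows by 8 each step until capped at 6031; fixed point is x=6031
Step 3: iterations = ceil(6031/8) = 754

754


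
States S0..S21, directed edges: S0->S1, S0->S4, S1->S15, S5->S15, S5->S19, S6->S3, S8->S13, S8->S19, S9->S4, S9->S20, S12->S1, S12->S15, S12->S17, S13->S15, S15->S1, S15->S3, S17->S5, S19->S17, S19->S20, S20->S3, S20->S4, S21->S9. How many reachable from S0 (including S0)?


BFS from S0:
  layer 0: {S0}
  layer 1: {S1, S4}
  layer 2: {S15}
  layer 3: {S3}
Reachable set: {S0, S1, S3, S4, S15}
Count = 5

5


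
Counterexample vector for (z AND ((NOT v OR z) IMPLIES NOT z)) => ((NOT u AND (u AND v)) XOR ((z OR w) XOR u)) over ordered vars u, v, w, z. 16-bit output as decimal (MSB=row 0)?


F1 = (z AND ((NOT v OR z) IMPLIES NOT z))
F2 = ((NOT u AND (u AND v)) XOR ((z OR w) XOR u))
Counterexample to F1=>F2 is where F1=1 and F2=0.
Evaluate each row (bits = u,v,w,z, MSB first):
  row 0 [0000]: F1=0 F2=0 -> F1&~F2 -> 0
  row 1 [0001]: F1=0 F2=1 -> F1&~F2 -> 0
  row 2 [0010]: F1=0 F2=1 -> F1&~F2 -> 0
  row 3 [0011]: F1=0 F2=1 -> F1&~F2 -> 0
  row 4 [0100]: F1=0 F2=0 -> F1&~F2 -> 0
  row 5 [0101]: F1=0 F2=1 -> F1&~F2 -> 0
  row 6 [0110]: F1=0 F2=1 -> F1&~F2 -> 0
  row 7 [0111]: F1=0 F2=1 -> F1&~F2 -> 0
  row 8 [1000]: F1=0 F2=1 -> F1&~F2 -> 0
  row 9 [1001]: F1=0 F2=0 -> F1&~F2 -> 0
  row 10 [1010]: F1=0 F2=0 -> F1&~F2 -> 0
  row 11 [1011]: F1=0 F2=0 -> F1&~F2 -> 0
  row 12 [1100]: F1=0 F2=1 -> F1&~F2 -> 0
  row 13 [1101]: F1=0 F2=0 -> F1&~F2 -> 0
  row 14 [1110]: F1=0 F2=0 -> F1&~F2 -> 0
  row 15 [1111]: F1=0 F2=0 -> F1&~F2 -> 0
Full result column, 4 rows per line (u,v fixed per line; w,z runs 00..11 left to right):
  rows 0-3 [u,v=00]: 0000  = hex 0
  rows 4-7 [u,v=01]: 0000  = hex 0
  rows 8-11 [u,v=10]: 0000  = hex 0
  rows 12-15 [u,v=11]: 0000  = hex 0
Counterexample vector (row 0 .. row 15) = 0000000000000000
Output column grouped in 4s = 0000 0000 0000 0000 = 0x0000
Convert to decimal digit by digit (value = value*16 + digit):
  0 -> 0
  0*16 + 0 = 0
  0*16 + 0 = 0
  0*16 + 0 = 0
Decimal = 0

0


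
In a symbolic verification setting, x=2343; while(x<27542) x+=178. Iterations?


Step 1: x goes from 2343 toward 27542 by 178; the body runs while x<27542, so iterations = ceil((bound-start)/step)
Step 2: Distance=25199
Step 3: ceil(25199/178)=142

142


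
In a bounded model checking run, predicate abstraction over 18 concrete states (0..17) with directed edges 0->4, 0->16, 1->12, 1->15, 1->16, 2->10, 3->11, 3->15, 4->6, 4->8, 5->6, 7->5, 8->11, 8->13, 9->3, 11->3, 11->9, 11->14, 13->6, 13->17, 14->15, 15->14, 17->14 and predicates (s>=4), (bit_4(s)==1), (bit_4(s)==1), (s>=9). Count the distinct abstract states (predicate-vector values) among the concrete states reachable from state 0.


BFS from 0:
Concrete reachable: {0, 3, 4, 6, 8, 9, 11, 13, 14, 15, 16, 17}
Abstract via predicates (s>=4), (bit_4(s)==1), (bit_4(s)==1), (s>=9):
  (0,0,0,0) <- {0, 3}
  (1,0,0,0) <- {4, 6, 8}
  (1,0,0,1) <- {9, 11, 13, 14, 15}
  (1,1,1,1) <- {16, 17}
Distinct abstract states = 4

4


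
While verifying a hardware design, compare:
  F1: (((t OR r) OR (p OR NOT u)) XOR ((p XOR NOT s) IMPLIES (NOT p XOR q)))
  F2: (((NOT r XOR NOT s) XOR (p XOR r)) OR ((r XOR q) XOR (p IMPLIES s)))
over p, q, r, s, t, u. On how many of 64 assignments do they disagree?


F1 = (((t OR r) OR (p OR NOT u)) XOR ((p XOR NOT s) IMPLIES (NOT p XOR q)))
F2 = (((NOT r XOR NOT s) XOR (p XOR r)) OR ((r XOR q) XOR (p IMPLIES s)))
Evaluate both on each of 64 rows (bits = p,q,r,s,t,u):
  row 0 [000000]: F1=0 F2=1 (differ) -> 1
  row 1 [000001]: F1=1 F2=1 -> 0
  row 2 [000010]: F1=0 F2=1 (differ) -> 1
  row 3 [000011]: F1=0 F2=1 (differ) -> 1
  row 4 [000100]: F1=0 F2=1 (differ) -> 1
  (every remaining row is evaluated the same way; all 64 results are listed next)
Full result column, 8 rows per line (p,q,r fixed per line; s,t,u runs 000..111 left to right):
  rows 0-7 [p,q,r=000]: 10111011  (ones: 6)
  rows 8-15 [p,q,r=001]: 00001111  (ones: 4)
  rows 16-23 [p,q,r=010]: 10111011  (ones: 6)
  rows 24-31 [p,q,r=011]: 00001111  (ones: 4)
  rows 32-39 [p,q,r=100]: 11110000  (ones: 4)
  rows 40-47 [p,q,r=101]: 11111111  (ones: 8)
  rows 48-55 [p,q,r=110]: 11110000  (ones: 4)
  rows 56-63 [p,q,r=111]: 11111111  (ones: 8)
Disagreements = 6+4+6+4+4+8+4+8 = 44

44


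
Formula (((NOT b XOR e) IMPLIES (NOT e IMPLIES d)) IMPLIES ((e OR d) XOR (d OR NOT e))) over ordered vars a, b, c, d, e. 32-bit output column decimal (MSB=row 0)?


Formula: (((NOT b XOR e) IMPLIES (NOT e IMPLIES d)) IMPLIES ((e OR d) XOR (d OR NOT e))) over a, b, c, d, e (32 rows)
Evaluate each row (bits = a,b,c,d,e, MSB first):
  row 0 [00000]: (((NOT 0 XOR 0) IMPLIES (NOT 0 IMPLIES 0)) IMPLIES ((0 OR 0) XOR (0 OR NOT 0))) -> 1
  row 1 [00001]: (((NOT 0 XOR 1) IMPLIES (NOT 1 IMPLIES 0)) IMPLIES ((1 OR 0) XOR (0 OR NOT 1))) -> 1
  row 2 [00010]: (((NOT 0 XOR 0) IMPLIES (NOT 0 IMPLIES 1)) IMPLIES ((0 OR 1) XOR (1 OR NOT 0))) -> 0
  row 3 [00011]: (((NOT 0 XOR 1) IMPLIES (NOT 1 IMPLIES 1)) IMPLIES ((1 OR 1) XOR (1 OR NOT 1))) -> 0
  row 4 [00100]: (((NOT 0 XOR 0) IMPLIES (NOT 0 IMPLIES 0)) IMPLIES ((0 OR 0) XOR (0 OR NOT 0))) -> 1
  row 5 [00101]: (((NOT 0 XOR 1) IMPLIES (NOT 1 IMPLIES 0)) IMPLIES ((1 OR 0) XOR (0 OR NOT 1))) -> 1
  row 6 [00110]: (((NOT 0 XOR 0) IMPLIES (NOT 0 IMPLIES 1)) IMPLIES ((0 OR 1) XOR (1 OR NOT 0))) -> 0
  row 7 [00111]: (((NOT 0 XOR 1) IMPLIES (NOT 1 IMPLIES 1)) IMPLIES ((1 OR 1) XOR (1 OR NOT 1))) -> 0
  row 8 [01000]: (((NOT 1 XOR 0) IMPLIES (NOT 0 IMPLIES 0)) IMPLIES ((0 OR 0) XOR (0 OR NOT 0))) -> 1
  row 9 [01001]: (((NOT 1 XOR 1) IMPLIES (NOT 1 IMPLIES 0)) IMPLIES ((1 OR 0) XOR (0 OR NOT 1))) -> 1
  row 10 [01010]: (((NOT 1 XOR 0) IMPLIES (NOT 0 IMPLIES 1)) IMPLIES ((0 OR 1) XOR (1 OR NOT 0))) -> 0
  row 11 [01011]: (((NOT 1 XOR 1) IMPLIES (NOT 1 IMPLIES 1)) IMPLIES ((1 OR 1) XOR (1 OR NOT 1))) -> 0
  row 12 [01100]: (((NOT 1 XOR 0) IMPLIES (NOT 0 IMPLIES 0)) IMPLIES ((0 OR 0) XOR (0 OR NOT 0))) -> 1
  row 13 [01101]: (((NOT 1 XOR 1) IMPLIES (NOT 1 IMPLIES 0)) IMPLIES ((1 OR 0) XOR (0 OR NOT 1))) -> 1
  row 14 [01110]: (((NOT 1 XOR 0) IMPLIES (NOT 0 IMPLIES 1)) IMPLIES ((0 OR 1) XOR (1 OR NOT 0))) -> 0
  row 15 [01111]: (((NOT 1 XOR 1) IMPLIES (NOT 1 IMPLIES 1)) IMPLIES ((1 OR 1) XOR (1 OR NOT 1))) -> 0
  row 16 [10000]: (((NOT 0 XOR 0) IMPLIES (NOT 0 IMPLIES 0)) IMPLIES ((0 OR 0) XOR (0 OR NOT 0))) -> 1
  row 17 [10001]: (((NOT 0 XOR 1) IMPLIES (NOT 1 IMPLIES 0)) IMPLIES ((1 OR 0) XOR (0 OR NOT 1))) -> 1
  row 18 [10010]: (((NOT 0 XOR 0) IMPLIES (NOT 0 IMPLIES 1)) IMPLIES ((0 OR 1) XOR (1 OR NOT 0))) -> 0
  row 19 [10011]: (((NOT 0 XOR 1) IMPLIES (NOT 1 IMPLIES 1)) IMPLIES ((1 OR 1) XOR (1 OR NOT 1))) -> 0
  row 20 [10100]: (((NOT 0 XOR 0) IMPLIES (NOT 0 IMPLIES 0)) IMPLIES ((0 OR 0) XOR (0 OR NOT 0))) -> 1
  row 21 [10101]: (((NOT 0 XOR 1) IMPLIES (NOT 1 IMPLIES 0)) IMPLIES ((1 OR 0) XOR (0 OR NOT 1))) -> 1
  row 22 [10110]: (((NOT 0 XOR 0) IMPLIES (NOT 0 IMPLIES 1)) IMPLIES ((0 OR 1) XOR (1 OR NOT 0))) -> 0
  row 23 [10111]: (((NOT 0 XOR 1) IMPLIES (NOT 1 IMPLIES 1)) IMPLIES ((1 OR 1) XOR (1 OR NOT 1))) -> 0
  row 24 [11000]: (((NOT 1 XOR 0) IMPLIES (NOT 0 IMPLIES 0)) IMPLIES ((0 OR 0) XOR (0 OR NOT 0))) -> 1
  row 25 [11001]: (((NOT 1 XOR 1) IMPLIES (NOT 1 IMPLIES 0)) IMPLIES ((1 OR 0) XOR (0 OR NOT 1))) -> 1
  row 26 [11010]: (((NOT 1 XOR 0) IMPLIES (NOT 0 IMPLIES 1)) IMPLIES ((0 OR 1) XOR (1 OR NOT 0))) -> 0
  row 27 [11011]: (((NOT 1 XOR 1) IMPLIES (NOT 1 IMPLIES 1)) IMPLIES ((1 OR 1) XOR (1 OR NOT 1))) -> 0
  row 28 [11100]: (((NOT 1 XOR 0) IMPLIES (NOT 0 IMPLIES 0)) IMPLIES ((0 OR 0) XOR (0 OR NOT 0))) -> 1
  row 29 [11101]: (((NOT 1 XOR 1) IMPLIES (NOT 1 IMPLIES 0)) IMPLIES ((1 OR 0) XOR (0 OR NOT 1))) -> 1
  row 30 [11110]: (((NOT 1 XOR 0) IMPLIES (NOT 0 IMPLIES 1)) IMPLIES ((0 OR 1) XOR (1 OR NOT 0))) -> 0
  row 31 [11111]: (((NOT 1 XOR 1) IMPLIES (NOT 1 IMPLIES 1)) IMPLIES ((1 OR 1) XOR (1 OR NOT 1))) -> 0
Full result column, 4 rows per line (a,b,c fixed per line; d,e runs 00..11 left to right):
  rows 0-3 [a,b,c=000]: 1100  = hex C
  rows 4-7 [a,b,c=001]: 1100  = hex C
  rows 8-11 [a,b,c=010]: 1100  = hex C
  rows 12-15 [a,b,c=011]: 1100  = hex C
  rows 16-19 [a,b,c=100]: 1100  = hex C
  rows 20-23 [a,b,c=101]: 1100  = hex C
  rows 24-27 [a,b,c=110]: 1100  = hex C
  rows 28-31 [a,b,c=111]: 1100  = hex C
Output column (row 0 .. row 31) = 11001100110011001100110011001100
Output column grouped in 4s = 1100 1100 1100 1100 1100 1100 1100 1100 = 0xCCCCCCCC
Convert to decimal digit by digit (value = value*16 + digit):
  C -> 12
  12*16 + 12 (C) = 204
  204*16 + 12 (C) = 3276
  3276*16 + 12 (C) = 52428
  52428*16 + 12 (C) = 838860
  838860*16 + 12 (C) = 13421772
  13421772*16 + 12 (C) = 214748364
  214748364*16 + 12 (C) = 3435973836
Decimal = 3435973836

3435973836


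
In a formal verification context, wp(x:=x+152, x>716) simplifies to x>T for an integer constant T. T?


Formula: wp(x:=E, P) = P[E/x] (substitute E for x in postcondition)
Step 1: Postcondition: x>716
Step 2: Substitute x+152 for x: x+152>716
Step 3: Solve for x: x > 716-152 = 564

564


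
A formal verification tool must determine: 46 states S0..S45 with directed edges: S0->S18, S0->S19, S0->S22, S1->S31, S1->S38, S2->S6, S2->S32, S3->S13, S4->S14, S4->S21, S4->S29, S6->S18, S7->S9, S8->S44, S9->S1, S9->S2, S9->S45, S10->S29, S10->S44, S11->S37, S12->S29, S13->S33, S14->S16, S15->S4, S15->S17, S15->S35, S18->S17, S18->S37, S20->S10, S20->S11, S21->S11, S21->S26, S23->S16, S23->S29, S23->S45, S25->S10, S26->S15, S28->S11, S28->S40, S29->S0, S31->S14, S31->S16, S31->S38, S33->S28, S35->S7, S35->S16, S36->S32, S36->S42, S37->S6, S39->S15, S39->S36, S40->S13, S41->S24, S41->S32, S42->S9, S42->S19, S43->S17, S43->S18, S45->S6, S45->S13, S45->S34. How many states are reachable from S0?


BFS from S0:
  layer 0: {S0}
  layer 1: {S18, S19, S22}
  layer 2: {S17, S37}
  layer 3: {S6}
Reachable set: {S0, S6, S17, S18, S19, S22, S37}
Count = 7

7


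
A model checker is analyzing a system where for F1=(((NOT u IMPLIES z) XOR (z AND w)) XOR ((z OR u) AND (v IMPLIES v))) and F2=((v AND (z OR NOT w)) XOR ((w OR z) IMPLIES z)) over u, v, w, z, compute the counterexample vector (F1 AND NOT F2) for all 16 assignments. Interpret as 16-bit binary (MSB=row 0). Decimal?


F1 = (((NOT u IMPLIES z) XOR (z AND w)) XOR ((z OR u) AND (v IMPLIES v)))
F2 = ((v AND (z OR NOT w)) XOR ((w OR z) IMPLIES z))
Counterexample to F1=>F2 is where F1=1 and F2=0.
Evaluate each row (bits = u,v,w,z, MSB first):
  row 0 [0000]: F1=0 F2=1 -> F1&~F2 -> 0
  row 1 [0001]: F1=0 F2=1 -> F1&~F2 -> 0
  row 2 [0010]: F1=0 F2=0 -> F1&~F2 -> 0
  row 3 [0011]: F1=1 F2=1 -> F1&~F2 -> 0
  row 4 [0100]: F1=0 F2=0 -> F1&~F2 -> 0
  row 5 [0101]: F1=0 F2=0 -> F1&~F2 -> 0
  row 6 [0110]: F1=0 F2=0 -> F1&~F2 -> 0
  row 7 [0111]: F1=1 F2=0 -> F1&~F2 -> 1
  row 8 [1000]: F1=0 F2=1 -> F1&~F2 -> 0
  row 9 [1001]: F1=0 F2=1 -> F1&~F2 -> 0
  row 10 [1010]: F1=0 F2=0 -> F1&~F2 -> 0
  row 11 [1011]: F1=1 F2=1 -> F1&~F2 -> 0
  row 12 [1100]: F1=0 F2=0 -> F1&~F2 -> 0
  row 13 [1101]: F1=0 F2=0 -> F1&~F2 -> 0
  row 14 [1110]: F1=0 F2=0 -> F1&~F2 -> 0
  row 15 [1111]: F1=1 F2=0 -> F1&~F2 -> 1
Full result column, 4 rows per line (u,v fixed per line; w,z runs 00..11 left to right):
  rows 0-3 [u,v=00]: 0000  = hex 0
  rows 4-7 [u,v=01]: 0001  = hex 1
  rows 8-11 [u,v=10]: 0000  = hex 0
  rows 12-15 [u,v=11]: 0001  = hex 1
Counterexample vector (row 0 .. row 15) = 0000000100000001
Output column grouped in 4s = 0000 0001 0000 0001 = 0x0101
Convert to decimal digit by digit (value = value*16 + digit):
  0 -> 0
  0*16 + 1 = 1
  1*16 + 0 = 16
  16*16 + 1 = 257
Decimal = 257

257


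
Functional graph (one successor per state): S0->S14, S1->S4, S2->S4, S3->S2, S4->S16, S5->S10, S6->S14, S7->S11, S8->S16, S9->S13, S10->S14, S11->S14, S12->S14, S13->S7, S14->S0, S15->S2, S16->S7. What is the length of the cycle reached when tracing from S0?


Trace from S0 until a state repeats:
  S0 -> S14 -> S0
S0 first seen at step 0, revisited at step 2.
Cycle length = 2 - 0 = 2

2


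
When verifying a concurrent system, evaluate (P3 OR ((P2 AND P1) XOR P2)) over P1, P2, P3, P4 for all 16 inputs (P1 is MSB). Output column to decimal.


Formula: (P3 OR ((P2 AND P1) XOR P2)) over P1, P2, P3, P4 (16 rows)
Evaluate each row (bits = P1,P2,P3,P4, MSB first):
  row 0 [0000]: (0 OR ((0 AND 0) XOR 0)) -> 0
  row 1 [0001]: (0 OR ((0 AND 0) XOR 0)) -> 0
  row 2 [0010]: (1 OR ((0 AND 0) XOR 0)) -> 1
  row 3 [0011]: (1 OR ((0 AND 0) XOR 0)) -> 1
  row 4 [0100]: (0 OR ((1 AND 0) XOR 1)) -> 1
  row 5 [0101]: (0 OR ((1 AND 0) XOR 1)) -> 1
  row 6 [0110]: (1 OR ((1 AND 0) XOR 1)) -> 1
  row 7 [0111]: (1 OR ((1 AND 0) XOR 1)) -> 1
  row 8 [1000]: (0 OR ((0 AND 1) XOR 0)) -> 0
  row 9 [1001]: (0 OR ((0 AND 1) XOR 0)) -> 0
  row 10 [1010]: (1 OR ((0 AND 1) XOR 0)) -> 1
  row 11 [1011]: (1 OR ((0 AND 1) XOR 0)) -> 1
  row 12 [1100]: (0 OR ((1 AND 1) XOR 1)) -> 0
  row 13 [1101]: (0 OR ((1 AND 1) XOR 1)) -> 0
  row 14 [1110]: (1 OR ((1 AND 1) XOR 1)) -> 1
  row 15 [1111]: (1 OR ((1 AND 1) XOR 1)) -> 1
Full result column, 4 rows per line (P1,P2 fixed per line; P3,P4 runs 00..11 left to right):
  rows 0-3 [P1,P2=00]: 0011  = hex 3
  rows 4-7 [P1,P2=01]: 1111  = hex F
  rows 8-11 [P1,P2=10]: 0011  = hex 3
  rows 12-15 [P1,P2=11]: 0011  = hex 3
Output column (row 0 .. row 15) = 0011111100110011
Output column grouped in 4s = 0011 1111 0011 0011 = 0x3F33
Convert to decimal digit by digit (value = value*16 + digit):
  3 -> 3
  3*16 + 15 (F) = 63
  63*16 + 3 = 1011
  1011*16 + 3 = 16179
Decimal = 16179

16179


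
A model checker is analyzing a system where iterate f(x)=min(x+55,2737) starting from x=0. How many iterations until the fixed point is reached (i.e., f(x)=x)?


Step 1: x=0, cap=2737, increment=55
Step 2: x grows by 55 each step until capped at 2737; fixed point is x=2737
Step 3: iterations = ceil(2737/55) = 50

50


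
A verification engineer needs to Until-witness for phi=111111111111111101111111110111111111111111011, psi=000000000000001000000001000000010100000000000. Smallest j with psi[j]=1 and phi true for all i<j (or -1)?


(phi U psi) at 0: need smallest j with psi[j]=1 and phi[i]=1 for all i in [0,j).
Scan from step 0:
  step 0: phi=1, psi=0 -> continue
  step 1: phi=1, psi=0 -> continue
  step 2: phi=1, psi=0 -> continue
  step 3: phi=1, psi=0 -> continue
  step 14: psi=1 and phi held for [0,14) -> witness found
Witness step = 14

14


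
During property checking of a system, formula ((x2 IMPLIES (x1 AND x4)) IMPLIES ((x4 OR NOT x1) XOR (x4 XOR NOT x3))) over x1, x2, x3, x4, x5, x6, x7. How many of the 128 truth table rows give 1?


Formula: ((x2 IMPLIES (x1 AND x4)) IMPLIES ((x4 OR NOT x1) XOR (x4 XOR NOT x3))) over 7 vars (128 rows)
Evaluate each row (x1, x2, x3, x4, x5, x6, x7 as bits, MSB first):
  row 0 [0000000]: ((0 IMPLIES (0 AND 0)) IMPLIES ((0 OR NOT 0) XOR (0 XOR NOT 0))) -> 0
  row 1 [0000001]: ((0 IMPLIES (0 AND 0)) IMPLIES ((0 OR NOT 0) XOR (0 XOR NOT 0))) -> 0
  row 2 [0000010]: ((0 IMPLIES (0 AND 0)) IMPLIES ((0 OR NOT 0) XOR (0 XOR NOT 0))) -> 0
  row 3 [0000011]: ((0 IMPLIES (0 AND 0)) IMPLIES ((0 OR NOT 0) XOR (0 XOR NOT 0))) -> 0
  row 4 [0000100]: ((0 IMPLIES (0 AND 0)) IMPLIES ((0 OR NOT 0) XOR (0 XOR NOT 0))) -> 0
  (every remaining row is evaluated the same way; all 128 results are listed next)
Full result column, 8 rows per line (x1,x2,x3,x4 fixed per line; x5,x6,x7 runs 000..111 left to right):
  rows 0-7 [x1,x2,x3,x4=0000]: 00000000  (ones: 0)
  rows 8-15 [x1,x2,x3,x4=0001]: 11111111  (ones: 8)
  rows 16-23 [x1,x2,x3,x4=0010]: 11111111  (ones: 8)
  rows 24-31 [x1,x2,x3,x4=0011]: 00000000  (ones: 0)
  rows 32-39 [x1,x2,x3,x4=0100]: 11111111  (ones: 8)
  rows 40-47 [x1,x2,x3,x4=0101]: 11111111  (ones: 8)
  rows 48-55 [x1,x2,x3,x4=0110]: 11111111  (ones: 8)
  rows 56-63 [x1,x2,x3,x4=0111]: 11111111  (ones: 8)
  rows 64-71 [x1,x2,x3,x4=1000]: 11111111  (ones: 8)
  rows 72-79 [x1,x2,x3,x4=1001]: 11111111  (ones: 8)
  rows 80-87 [x1,x2,x3,x4=1010]: 00000000  (ones: 0)
  rows 88-95 [x1,x2,x3,x4=1011]: 00000000  (ones: 0)
  rows 96-103 [x1,x2,x3,x4=1100]: 11111111  (ones: 8)
  rows 104-111 [x1,x2,x3,x4=1101]: 11111111  (ones: 8)
  rows 112-119 [x1,x2,x3,x4=1110]: 11111111  (ones: 8)
  rows 120-127 [x1,x2,x3,x4=1111]: 00000000  (ones: 0)
Count of 1-rows = 0+8+8+0+8+8+8+8+8+8+0+0+8+8+8+0 = 88

88


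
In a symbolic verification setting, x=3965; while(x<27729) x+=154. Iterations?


Step 1: x goes from 3965 toward 27729 by 154; the body runs while x<27729, so iterations = ceil((bound-start)/step)
Step 2: Distance=23764
Step 3: ceil(23764/154)=155

155


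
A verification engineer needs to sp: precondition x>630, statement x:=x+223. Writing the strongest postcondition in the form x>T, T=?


Formula: sp(P, x:=E) = exists old_x. (x = E[old_x/x]) AND P[old_x/x] (old_x is the value of x before the assignment; eliminate old_x by solving x = E[old_x/x] for old_x)
Step 1: Precondition P: x>630, i.e. old_x > 630
Step 2: Assignment gives x = old_x + 223, so old_x = x - 223
Step 3: Substitute into P: x - 223 > 630
Step 4: Simplify: x > 630+223 = 853

853


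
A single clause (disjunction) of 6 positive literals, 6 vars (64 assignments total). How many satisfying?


Step 1: Total=2^6=64
Step 2: Unsat when all 6 false: 2^0=1
Step 3: Sat=64-1=63

63


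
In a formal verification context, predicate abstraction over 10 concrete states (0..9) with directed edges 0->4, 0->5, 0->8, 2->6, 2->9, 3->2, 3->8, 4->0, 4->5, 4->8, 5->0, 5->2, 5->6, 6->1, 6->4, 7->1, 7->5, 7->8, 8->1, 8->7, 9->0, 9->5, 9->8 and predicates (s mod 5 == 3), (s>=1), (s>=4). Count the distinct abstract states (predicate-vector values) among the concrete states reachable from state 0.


BFS from 0:
Concrete reachable: {0, 1, 2, 4, 5, 6, 7, 8, 9}
Abstract via predicates (s mod 5 == 3), (s>=1), (s>=4):
  (0,0,0) <- {0}
  (0,1,0) <- {1, 2}
  (0,1,1) <- {4, 5, 6, 7, 9}
  (1,1,1) <- {8}
Distinct abstract states = 4

4


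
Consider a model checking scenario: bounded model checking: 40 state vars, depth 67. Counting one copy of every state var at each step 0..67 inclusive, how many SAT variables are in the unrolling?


BMC unrolls to depth k, creating one copy of each state var for steps 0..k.
Step count = 67 + 1 = 68 (steps 0 through 67)
Vars per step = 40
Total = 40 * 68 = 2720

2720


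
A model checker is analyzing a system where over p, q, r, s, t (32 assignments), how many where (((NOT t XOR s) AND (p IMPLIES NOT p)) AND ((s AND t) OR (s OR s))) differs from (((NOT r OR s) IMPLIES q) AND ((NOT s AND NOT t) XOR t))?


F1 = (((NOT t XOR s) AND (p IMPLIES NOT p)) AND ((s AND t) OR (s OR s)))
F2 = (((NOT r OR s) IMPLIES q) AND ((NOT s AND NOT t) XOR t))
Evaluate both on each of 32 rows (bits = p,q,r,s,t):
  row 0 [00000]: F1=0 F2=0 -> 0
  row 1 [00001]: F1=0 F2=0 -> 0
  row 2 [00010]: F1=0 F2=0 -> 0
  row 3 [00011]: F1=1 F2=0 (differ) -> 1
  row 4 [00100]: F1=0 F2=1 (differ) -> 1
  row 5 [00101]: F1=0 F2=1 (differ) -> 1
  row 6 [00110]: F1=0 F2=0 -> 0
  row 7 [00111]: F1=1 F2=0 (differ) -> 1
  row 8 [01000]: F1=0 F2=1 (differ) -> 1
  row 9 [01001]: F1=0 F2=1 (differ) -> 1
  row 10 [01010]: F1=0 F2=0 -> 0
  row 11 [01011]: F1=1 F2=1 -> 0
  row 12 [01100]: F1=0 F2=1 (differ) -> 1
  row 13 [01101]: F1=0 F2=1 (differ) -> 1
  row 14 [01110]: F1=0 F2=0 -> 0
  row 15 [01111]: F1=1 F2=1 -> 0
  row 16 [10000]: F1=0 F2=0 -> 0
  row 17 [10001]: F1=0 F2=0 -> 0
  row 18 [10010]: F1=0 F2=0 -> 0
  row 19 [10011]: F1=0 F2=0 -> 0
  row 20 [10100]: F1=0 F2=1 (differ) -> 1
  row 21 [10101]: F1=0 F2=1 (differ) -> 1
  row 22 [10110]: F1=0 F2=0 -> 0
  row 23 [10111]: F1=0 F2=0 -> 0
  row 24 [11000]: F1=0 F2=1 (differ) -> 1
  row 25 [11001]: F1=0 F2=1 (differ) -> 1
  row 26 [11010]: F1=0 F2=0 -> 0
  row 27 [11011]: F1=0 F2=1 (differ) -> 1
  row 28 [11100]: F1=0 F2=1 (differ) -> 1
  row 29 [11101]: F1=0 F2=1 (differ) -> 1
  row 30 [11110]: F1=0 F2=0 -> 0
  row 31 [11111]: F1=0 F2=1 (differ) -> 1
Full result column, 8 rows per line (p,q fixed per line; r,s,t runs 000..111 left to right):
  rows 0-7 [p,q=00]: 00011101  (ones: 4)
  rows 8-15 [p,q=01]: 11001100  (ones: 4)
  rows 16-23 [p,q=10]: 00001100  (ones: 2)
  rows 24-31 [p,q=11]: 11011101  (ones: 6)
Disagreements = 4+4+2+6 = 16

16


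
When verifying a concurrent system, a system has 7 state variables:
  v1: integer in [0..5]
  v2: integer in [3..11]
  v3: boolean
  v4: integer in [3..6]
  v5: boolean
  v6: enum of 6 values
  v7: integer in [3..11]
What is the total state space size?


State space = product of domain sizes of all variables.
Domain sizes:
  v1 (integer in [0..5]): 6
  v2 (integer in [3..11]): 9
  v3 (boolean): 2
  v4 (integer in [3..6]): 4
  v5 (boolean): 2
  v6 (enum of 6 values): 6
  v7 (integer in [3..11]): 9
Product = 6 * 9 * 2 * 4 * 2 * 6 * 9 = 46656

46656


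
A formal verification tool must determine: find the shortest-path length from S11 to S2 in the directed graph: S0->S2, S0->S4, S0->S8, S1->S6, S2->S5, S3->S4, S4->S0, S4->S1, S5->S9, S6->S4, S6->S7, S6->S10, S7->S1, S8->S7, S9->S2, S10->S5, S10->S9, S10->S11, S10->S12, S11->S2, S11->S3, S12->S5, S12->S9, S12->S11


BFS layer-by-layer from S11:
  dist 0: {S11}
  dist 1: {S2, S3}
  -> S2 reached at distance 1
Shortest path length = 1

1


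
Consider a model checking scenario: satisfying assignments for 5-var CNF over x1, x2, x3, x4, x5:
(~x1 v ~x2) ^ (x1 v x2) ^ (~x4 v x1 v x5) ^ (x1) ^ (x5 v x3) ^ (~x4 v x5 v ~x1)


CNF with 6 clauses over 5 vars (32 assignments).
An assignment satisfies CNF iff every clause has >=1 true literal.
Check each row (bits = x1,x2,x3,x4,x5; clause T/F shown):
  row 0 [00000]: clauses=TFTFFT -> 0
  row 1 [00001]: clauses=TFTFTT -> 0
  row 2 [00010]: clauses=TFFFFT -> 0
  row 3 [00011]: clauses=TFTFTT -> 0
  row 4 [00100]: clauses=TFTFTT -> 0
  row 5 [00101]: clauses=TFTFTT -> 0
  row 6 [00110]: clauses=TFFFTT -> 0
  row 7 [00111]: clauses=TFTFTT -> 0
  row 8 [01000]: clauses=TTTFFT -> 0
  row 9 [01001]: clauses=TTTFTT -> 0
  row 10 [01010]: clauses=TTFFFT -> 0
  row 11 [01011]: clauses=TTTFTT -> 0
  row 12 [01100]: clauses=TTTFTT -> 0
  row 13 [01101]: clauses=TTTFTT -> 0
  row 14 [01110]: clauses=TTFFTT -> 0
  row 15 [01111]: clauses=TTTFTT -> 0
  row 16 [10000]: clauses=TTTTFT -> 0
  row 17 [10001]: clauses=TTTTTT -> 1
  row 18 [10010]: clauses=TTTTFF -> 0
  row 19 [10011]: clauses=TTTTTT -> 1
  row 20 [10100]: clauses=TTTTTT -> 1
  row 21 [10101]: clauses=TTTTTT -> 1
  row 22 [10110]: clauses=TTTTTF -> 0
  row 23 [10111]: clauses=TTTTTT -> 1
  row 24 [11000]: clauses=FTTTFT -> 0
  row 25 [11001]: clauses=FTTTTT -> 0
  row 26 [11010]: clauses=FTTTFF -> 0
  row 27 [11011]: clauses=FTTTTT -> 0
  row 28 [11100]: clauses=FTTTTT -> 0
  row 29 [11101]: clauses=FTTTTT -> 0
  row 30 [11110]: clauses=FTTTTF -> 0
  row 31 [11111]: clauses=FTTTTT -> 0
Full result column, 8 rows per line (x1,x2 fixed per line; x3,x4,x5 runs 000..111 left to right):
  rows 0-7 [x1,x2=00]: 00000000  (ones: 0)
  rows 8-15 [x1,x2=01]: 00000000  (ones: 0)
  rows 16-23 [x1,x2=10]: 01011101  (ones: 5)
  rows 24-31 [x1,x2=11]: 00000000  (ones: 0)
Satisfying assignments = 0+0+5+0 = 5

5


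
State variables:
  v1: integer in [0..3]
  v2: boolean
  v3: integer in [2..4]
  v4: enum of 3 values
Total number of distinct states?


State space = product of domain sizes of all variables.
Domain sizes:
  v1 (integer in [0..3]): 4
  v2 (boolean): 2
  v3 (integer in [2..4]): 3
  v4 (enum of 3 values): 3
Product = 4 * 2 * 3 * 3 = 72

72


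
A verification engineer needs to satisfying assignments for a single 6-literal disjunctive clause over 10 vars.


Step 1: Total=2^10=1024
Step 2: Unsat when all 6 false: 2^4=16
Step 3: Sat=1024-16=1008

1008


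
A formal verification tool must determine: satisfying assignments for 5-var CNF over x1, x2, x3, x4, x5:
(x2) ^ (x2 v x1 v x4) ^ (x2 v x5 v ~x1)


CNF with 3 clauses over 5 vars (32 assignments).
An assignment satisfies CNF iff every clause has >=1 true literal.
Check each row (bits = x1,x2,x3,x4,x5; clause T/F shown):
  row 0 [00000]: clauses=FFT -> 0
  row 1 [00001]: clauses=FFT -> 0
  row 2 [00010]: clauses=FTT -> 0
  row 3 [00011]: clauses=FTT -> 0
  row 4 [00100]: clauses=FFT -> 0
  row 5 [00101]: clauses=FFT -> 0
  row 6 [00110]: clauses=FTT -> 0
  row 7 [00111]: clauses=FTT -> 0
  row 8 [01000]: clauses=TTT -> 1
  row 9 [01001]: clauses=TTT -> 1
  row 10 [01010]: clauses=TTT -> 1
  row 11 [01011]: clauses=TTT -> 1
  row 12 [01100]: clauses=TTT -> 1
  row 13 [01101]: clauses=TTT -> 1
  row 14 [01110]: clauses=TTT -> 1
  row 15 [01111]: clauses=TTT -> 1
  row 16 [10000]: clauses=FTF -> 0
  row 17 [10001]: clauses=FTT -> 0
  row 18 [10010]: clauses=FTF -> 0
  row 19 [10011]: clauses=FTT -> 0
  row 20 [10100]: clauses=FTF -> 0
  row 21 [10101]: clauses=FTT -> 0
  row 22 [10110]: clauses=FTF -> 0
  row 23 [10111]: clauses=FTT -> 0
  row 24 [11000]: clauses=TTT -> 1
  row 25 [11001]: clauses=TTT -> 1
  row 26 [11010]: clauses=TTT -> 1
  row 27 [11011]: clauses=TTT -> 1
  row 28 [11100]: clauses=TTT -> 1
  row 29 [11101]: clauses=TTT -> 1
  row 30 [11110]: clauses=TTT -> 1
  row 31 [11111]: clauses=TTT -> 1
Full result column, 8 rows per line (x1,x2 fixed per line; x3,x4,x5 runs 000..111 left to right):
  rows 0-7 [x1,x2=00]: 00000000  (ones: 0)
  rows 8-15 [x1,x2=01]: 11111111  (ones: 8)
  rows 16-23 [x1,x2=10]: 00000000  (ones: 0)
  rows 24-31 [x1,x2=11]: 11111111  (ones: 8)
Satisfying assignments = 0+8+0+8 = 16

16


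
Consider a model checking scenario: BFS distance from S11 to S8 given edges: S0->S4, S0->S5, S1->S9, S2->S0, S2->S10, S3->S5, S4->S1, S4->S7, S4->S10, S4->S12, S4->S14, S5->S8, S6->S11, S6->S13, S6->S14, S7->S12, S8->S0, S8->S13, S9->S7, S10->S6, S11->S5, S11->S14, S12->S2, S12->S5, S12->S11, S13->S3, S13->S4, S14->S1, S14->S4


BFS layer-by-layer from S11:
  dist 0: {S11}
  dist 1: {S5, S14}
  dist 2: {S1, S4, S8}
  -> S8 reached at distance 2
Shortest path length = 2

2


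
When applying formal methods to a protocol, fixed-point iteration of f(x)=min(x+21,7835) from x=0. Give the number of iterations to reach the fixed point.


Step 1: x=0, cap=7835, increment=21
Step 2: x grows by 21 each step until capped at 7835; fixed point is x=7835
Step 3: iterations = ceil(7835/21) = 374

374


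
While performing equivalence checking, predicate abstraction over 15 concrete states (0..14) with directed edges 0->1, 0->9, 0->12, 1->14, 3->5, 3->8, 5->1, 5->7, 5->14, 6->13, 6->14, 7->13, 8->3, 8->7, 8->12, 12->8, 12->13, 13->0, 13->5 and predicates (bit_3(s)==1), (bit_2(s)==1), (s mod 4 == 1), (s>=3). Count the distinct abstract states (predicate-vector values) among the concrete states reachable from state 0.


BFS from 0:
Concrete reachable: {0, 1, 3, 5, 7, 8, 9, 12, 13, 14}
Abstract via predicates (bit_3(s)==1), (bit_2(s)==1), (s mod 4 == 1), (s>=3):
  (0,0,0,0) <- {0}
  (0,0,0,1) <- {3}
  (0,0,1,0) <- {1}
  (0,1,0,1) <- {7}
  (0,1,1,1) <- {5}
  (1,0,0,1) <- {8}
  (1,0,1,1) <- {9}
  (1,1,0,1) <- {12, 14}
  (1,1,1,1) <- {13}
Distinct abstract states = 9

9


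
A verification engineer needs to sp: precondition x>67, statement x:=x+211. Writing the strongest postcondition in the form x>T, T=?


Formula: sp(P, x:=E) = exists old_x. (x = E[old_x/x]) AND P[old_x/x] (old_x is the value of x before the assignment; eliminate old_x by solving x = E[old_x/x] for old_x)
Step 1: Precondition P: x>67, i.e. old_x > 67
Step 2: Assignment gives x = old_x + 211, so old_x = x - 211
Step 3: Substitute into P: x - 211 > 67
Step 4: Simplify: x > 67+211 = 278

278


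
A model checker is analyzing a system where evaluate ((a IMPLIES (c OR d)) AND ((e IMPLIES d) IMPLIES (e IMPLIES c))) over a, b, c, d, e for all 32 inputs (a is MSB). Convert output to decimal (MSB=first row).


Formula: ((a IMPLIES (c OR d)) AND ((e IMPLIES d) IMPLIES (e IMPLIES c))) over a, b, c, d, e (32 rows)
Evaluate each row (bits = a,b,c,d,e, MSB first):
  row 0 [00000]: ((0 IMPLIES (0 OR 0)) AND ((0 IMPLIES 0) IMPLIES (0 IMPLIES 0))) -> 1
  row 1 [00001]: ((0 IMPLIES (0 OR 0)) AND ((1 IMPLIES 0) IMPLIES (1 IMPLIES 0))) -> 1
  row 2 [00010]: ((0 IMPLIES (0 OR 1)) AND ((0 IMPLIES 1) IMPLIES (0 IMPLIES 0))) -> 1
  row 3 [00011]: ((0 IMPLIES (0 OR 1)) AND ((1 IMPLIES 1) IMPLIES (1 IMPLIES 0))) -> 0
  row 4 [00100]: ((0 IMPLIES (1 OR 0)) AND ((0 IMPLIES 0) IMPLIES (0 IMPLIES 1))) -> 1
  row 5 [00101]: ((0 IMPLIES (1 OR 0)) AND ((1 IMPLIES 0) IMPLIES (1 IMPLIES 1))) -> 1
  row 6 [00110]: ((0 IMPLIES (1 OR 1)) AND ((0 IMPLIES 1) IMPLIES (0 IMPLIES 1))) -> 1
  row 7 [00111]: ((0 IMPLIES (1 OR 1)) AND ((1 IMPLIES 1) IMPLIES (1 IMPLIES 1))) -> 1
  row 8 [01000]: ((0 IMPLIES (0 OR 0)) AND ((0 IMPLIES 0) IMPLIES (0 IMPLIES 0))) -> 1
  row 9 [01001]: ((0 IMPLIES (0 OR 0)) AND ((1 IMPLIES 0) IMPLIES (1 IMPLIES 0))) -> 1
  row 10 [01010]: ((0 IMPLIES (0 OR 1)) AND ((0 IMPLIES 1) IMPLIES (0 IMPLIES 0))) -> 1
  row 11 [01011]: ((0 IMPLIES (0 OR 1)) AND ((1 IMPLIES 1) IMPLIES (1 IMPLIES 0))) -> 0
  row 12 [01100]: ((0 IMPLIES (1 OR 0)) AND ((0 IMPLIES 0) IMPLIES (0 IMPLIES 1))) -> 1
  row 13 [01101]: ((0 IMPLIES (1 OR 0)) AND ((1 IMPLIES 0) IMPLIES (1 IMPLIES 1))) -> 1
  row 14 [01110]: ((0 IMPLIES (1 OR 1)) AND ((0 IMPLIES 1) IMPLIES (0 IMPLIES 1))) -> 1
  row 15 [01111]: ((0 IMPLIES (1 OR 1)) AND ((1 IMPLIES 1) IMPLIES (1 IMPLIES 1))) -> 1
  row 16 [10000]: ((1 IMPLIES (0 OR 0)) AND ((0 IMPLIES 0) IMPLIES (0 IMPLIES 0))) -> 0
  row 17 [10001]: ((1 IMPLIES (0 OR 0)) AND ((1 IMPLIES 0) IMPLIES (1 IMPLIES 0))) -> 0
  row 18 [10010]: ((1 IMPLIES (0 OR 1)) AND ((0 IMPLIES 1) IMPLIES (0 IMPLIES 0))) -> 1
  row 19 [10011]: ((1 IMPLIES (0 OR 1)) AND ((1 IMPLIES 1) IMPLIES (1 IMPLIES 0))) -> 0
  row 20 [10100]: ((1 IMPLIES (1 OR 0)) AND ((0 IMPLIES 0) IMPLIES (0 IMPLIES 1))) -> 1
  row 21 [10101]: ((1 IMPLIES (1 OR 0)) AND ((1 IMPLIES 0) IMPLIES (1 IMPLIES 1))) -> 1
  row 22 [10110]: ((1 IMPLIES (1 OR 1)) AND ((0 IMPLIES 1) IMPLIES (0 IMPLIES 1))) -> 1
  row 23 [10111]: ((1 IMPLIES (1 OR 1)) AND ((1 IMPLIES 1) IMPLIES (1 IMPLIES 1))) -> 1
  row 24 [11000]: ((1 IMPLIES (0 OR 0)) AND ((0 IMPLIES 0) IMPLIES (0 IMPLIES 0))) -> 0
  row 25 [11001]: ((1 IMPLIES (0 OR 0)) AND ((1 IMPLIES 0) IMPLIES (1 IMPLIES 0))) -> 0
  row 26 [11010]: ((1 IMPLIES (0 OR 1)) AND ((0 IMPLIES 1) IMPLIES (0 IMPLIES 0))) -> 1
  row 27 [11011]: ((1 IMPLIES (0 OR 1)) AND ((1 IMPLIES 1) IMPLIES (1 IMPLIES 0))) -> 0
  row 28 [11100]: ((1 IMPLIES (1 OR 0)) AND ((0 IMPLIES 0) IMPLIES (0 IMPLIES 1))) -> 1
  row 29 [11101]: ((1 IMPLIES (1 OR 0)) AND ((1 IMPLIES 0) IMPLIES (1 IMPLIES 1))) -> 1
  row 30 [11110]: ((1 IMPLIES (1 OR 1)) AND ((0 IMPLIES 1) IMPLIES (0 IMPLIES 1))) -> 1
  row 31 [11111]: ((1 IMPLIES (1 OR 1)) AND ((1 IMPLIES 1) IMPLIES (1 IMPLIES 1))) -> 1
Full result column, 4 rows per line (a,b,c fixed per line; d,e runs 00..11 left to right):
  rows 0-3 [a,b,c=000]: 1110  = hex E
  rows 4-7 [a,b,c=001]: 1111  = hex F
  rows 8-11 [a,b,c=010]: 1110  = hex E
  rows 12-15 [a,b,c=011]: 1111  = hex F
  rows 16-19 [a,b,c=100]: 0010  = hex 2
  rows 20-23 [a,b,c=101]: 1111  = hex F
  rows 24-27 [a,b,c=110]: 0010  = hex 2
  rows 28-31 [a,b,c=111]: 1111  = hex F
Output column (row 0 .. row 31) = 11101111111011110010111100101111
Output column grouped in 4s = 1110 1111 1110 1111 0010 1111 0010 1111 = 0xEFEF2F2F
Convert to decimal digit by digit (value = value*16 + digit):
  E -> 14
  14*16 + 15 (F) = 239
  239*16 + 14 (E) = 3838
  3838*16 + 15 (F) = 61423
  61423*16 + 2 = 982770
  982770*16 + 15 (F) = 15724335
  15724335*16 + 2 = 251589362
  251589362*16 + 15 (F) = 4025429807
Decimal = 4025429807

4025429807
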